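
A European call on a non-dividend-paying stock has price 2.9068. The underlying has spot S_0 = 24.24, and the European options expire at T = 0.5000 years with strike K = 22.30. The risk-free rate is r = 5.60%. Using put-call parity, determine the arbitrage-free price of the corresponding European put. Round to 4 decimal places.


Put-call parity: C - P = S_0 * exp(-qT) - K * exp(-rT).
S_0 * exp(-qT) = 24.2400 * 1.00000000 = 24.24000000
K * exp(-rT) = 22.3000 * 0.97238837 = 21.68426058
P = C - S*exp(-qT) + K*exp(-rT)
P = 2.9068 - 24.24000000 + 21.68426058 = 0.3511

Answer: Put price = 0.3511


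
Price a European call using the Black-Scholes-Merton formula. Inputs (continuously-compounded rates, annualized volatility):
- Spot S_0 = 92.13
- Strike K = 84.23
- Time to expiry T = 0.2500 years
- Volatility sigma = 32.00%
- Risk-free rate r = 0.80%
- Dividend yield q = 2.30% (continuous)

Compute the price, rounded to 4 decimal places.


d1 = (ln(S/K) + (r - q + 0.5*sigma^2) * T) / (sigma * sqrt(T)) = 0.61687169
d2 = d1 - sigma * sqrt(T) = 0.45687169
exp(-rT) = 0.99800200; exp(-qT) = 0.99426650
C = S_0 * exp(-qT) * N(d1) - K * exp(-rT) * N(d2)
N(d1) = 0.73134032; N(d2) = 0.67611836
C = 92.1300 * 0.99426650 * 0.73134032 - 84.2300 * 0.99800200 * 0.67611836 = 10.1564

Answer: Price = 10.1564


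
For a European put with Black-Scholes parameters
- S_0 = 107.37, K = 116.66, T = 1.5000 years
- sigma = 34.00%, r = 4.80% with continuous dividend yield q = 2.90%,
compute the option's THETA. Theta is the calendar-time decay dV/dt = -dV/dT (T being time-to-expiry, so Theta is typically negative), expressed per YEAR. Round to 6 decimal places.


Answer: Theta = -3.777319

Derivation:
d1 = 0.0773680752; d2 = -0.3390451811
phi(d1) = 0.3977500672; exp(-qT) = 0.9574325541; exp(-rT) = 0.9305308958
Theta = -S*exp(-qT)*phi(d1)*sigma/(2*sqrt(T)) + r*K*exp(-rT)*N(-d2) - q*S*exp(-qT)*N(-d1)
N(-d1) = 0.4691653685; N(-d2) = 0.6327121529; sqrt(T) = 1.2247448714
Term 1 = -107.3700 * 0.9574325541 * 0.3977500672 * 0.3400 / (2 * 1.2247448714) = -5.6755074317
Term 2 = 0.0480 * 116.6600 * 0.9305308958 * 0.6327121529 = 3.2968575533
Term 3 = -0.0290 * 107.3700 * 0.9574325541 * 0.4691653685 = -1.3986694472
Theta = -5.6755074317 + (3.2968575533) + (-1.3986694472) = -3.777319


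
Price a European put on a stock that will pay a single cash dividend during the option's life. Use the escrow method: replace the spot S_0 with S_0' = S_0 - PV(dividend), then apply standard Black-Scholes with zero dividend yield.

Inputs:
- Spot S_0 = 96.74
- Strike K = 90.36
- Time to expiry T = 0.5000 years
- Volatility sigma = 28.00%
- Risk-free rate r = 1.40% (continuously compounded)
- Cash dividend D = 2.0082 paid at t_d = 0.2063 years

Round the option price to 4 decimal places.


Answer: Price = 5.0403

Derivation:
PV(D) = D * exp(-r * t_d) = 2.0082 * 0.99711597 = 2.00240828
S_0' = S_0 - PV(D) = 96.7400 - 2.00240828 = 94.73759172
d1 = (ln(S_0'/K) + (r + sigma^2/2)*T) / (sigma*sqrt(T)) = 0.37329776
d2 = d1 - sigma*sqrt(T) = 0.17530786
exp(-rT) = 0.99302444
N(-d1) = 0.35446342; N(-d2) = 0.43041887
P = K * exp(-rT) * N(-d2) - S_0' * N(-d1) = 90.3600 * 0.99302444 * 0.43041887 - 94.73759172 * 0.35446342 = 5.0403


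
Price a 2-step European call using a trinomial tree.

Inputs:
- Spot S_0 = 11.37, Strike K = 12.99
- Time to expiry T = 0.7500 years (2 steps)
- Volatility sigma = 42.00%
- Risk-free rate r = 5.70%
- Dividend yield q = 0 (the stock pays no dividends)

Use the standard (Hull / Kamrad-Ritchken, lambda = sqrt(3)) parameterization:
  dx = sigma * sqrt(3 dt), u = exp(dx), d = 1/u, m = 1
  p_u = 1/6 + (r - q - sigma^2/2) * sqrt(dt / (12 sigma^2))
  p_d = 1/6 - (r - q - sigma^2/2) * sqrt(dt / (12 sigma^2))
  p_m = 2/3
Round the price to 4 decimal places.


Answer: Price = V(0,0) = 1.2665

Derivation:
dt = T/N = 0.375000; dx = sigma*sqrt(3*dt) = 0.445477
u = exp(dx) = 1.561235; d = 1/u = 0.640519
p_u = 0.153535, p_m = 0.666667, p_d = 0.179799
Discount per step: exp(-r*dt) = 0.978852
Stock lattice S(k, j) with j the centered position index:
  k=0: S(0,+0) = 11.3700
  k=1: S(1,-1) = 7.2827; S(1,+0) = 11.3700; S(1,+1) = 17.7512
  k=2: S(2,-2) = 4.6647; S(2,-1) = 7.2827; S(2,+0) = 11.3700; S(2,+1) = 17.7512; S(2,+2) = 27.7139
Terminal payoffs V(N, j) = max(S_T - K, 0):
  V(2,-2) = 0.000000; V(2,-1) = 0.000000; V(2,+0) = 0.000000; V(2,+1) = 4.761244; V(2,+2) = 14.723866
Backward induction: V(k, j) = exp(-r*dt) * [p_u * V(k+1, j+1) + p_m * V(k+1, j) + p_d * V(k+1, j-1)]
  V(1,-1) = exp(-r*dt) * [p_u*0.000000 + p_m*0.000000 + p_d*0.000000] = 0.000000
  V(1,+0) = exp(-r*dt) * [p_u*4.761244 + p_m*0.000000 + p_d*0.000000] = 0.715556
  V(1,+1) = exp(-r*dt) * [p_u*14.723866 + p_m*4.761244 + p_d*0.000000] = 5.319851
  V(0,+0) = exp(-r*dt) * [p_u*5.319851 + p_m*0.715556 + p_d*0.000000] = 1.266457


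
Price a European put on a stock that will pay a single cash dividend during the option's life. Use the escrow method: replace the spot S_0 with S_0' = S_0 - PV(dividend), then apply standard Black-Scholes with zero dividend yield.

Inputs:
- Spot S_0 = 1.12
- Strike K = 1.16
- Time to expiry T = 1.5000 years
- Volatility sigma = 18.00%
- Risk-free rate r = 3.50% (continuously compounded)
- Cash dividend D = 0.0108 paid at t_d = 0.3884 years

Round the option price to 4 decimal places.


PV(D) = D * exp(-r * t_d) = 0.0108 * 0.98649798 = 0.01065418
S_0' = S_0 - PV(D) = 1.1200 - 0.01065418 = 1.10934582
d1 = (ln(S_0'/K) + (r + sigma^2/2)*T) / (sigma*sqrt(T)) = 0.14583757
d2 = d1 - sigma*sqrt(T) = -0.07461651
exp(-rT) = 0.94885432
N(-d1) = 0.44202481; N(-d2) = 0.52974008
P = K * exp(-rT) * N(-d2) - S_0' * N(-d1) = 1.1600 * 0.94885432 * 0.52974008 - 1.10934582 * 0.44202481 = 0.0927

Answer: Price = 0.0927


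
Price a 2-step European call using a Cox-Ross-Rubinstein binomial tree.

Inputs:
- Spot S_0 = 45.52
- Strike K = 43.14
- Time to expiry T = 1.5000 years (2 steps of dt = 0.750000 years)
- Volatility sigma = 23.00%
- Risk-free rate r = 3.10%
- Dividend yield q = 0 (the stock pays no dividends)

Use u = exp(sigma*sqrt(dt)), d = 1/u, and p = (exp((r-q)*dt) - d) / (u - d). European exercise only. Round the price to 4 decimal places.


Answer: Price = V(0,0) = 7.2342

Derivation:
dt = T/N = 0.750000
u = exp(sigma*sqrt(dt)) = 1.220409; d = 1/u = 0.819398
p = (exp((r-q)*dt) - d) / (u - d) = 0.509025
Discount per step: exp(-r*dt) = 0.977018
Stock lattice S(k, i) with i counting down-moves:
  k=0: S(0,0) = 45.5200
  k=1: S(1,0) = 55.5530; S(1,1) = 37.2990
  k=2: S(2,0) = 67.7974; S(2,1) = 45.5200; S(2,2) = 30.5627
Terminal payoffs V(N, i) = max(S_T - K, 0):
  V(2,0) = 24.657375; V(2,1) = 2.380000; V(2,2) = 0.000000
Backward induction: V(k, i) = exp(-r*dt) * [p * V(k+1, i) + (1-p) * V(k+1, i+1)].
  V(1,0) = exp(-r*dt) * [p*24.657375 + (1-p)*2.380000] = 13.404441
  V(1,1) = exp(-r*dt) * [p*2.380000 + (1-p)*0.000000] = 1.183638
  V(0,0) = exp(-r*dt) * [p*13.404441 + (1-p)*1.183638] = 7.234170


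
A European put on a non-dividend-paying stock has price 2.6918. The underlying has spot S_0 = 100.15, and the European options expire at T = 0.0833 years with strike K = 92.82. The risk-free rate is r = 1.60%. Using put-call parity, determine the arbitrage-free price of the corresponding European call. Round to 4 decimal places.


Put-call parity: C - P = S_0 * exp(-qT) - K * exp(-rT).
S_0 * exp(-qT) = 100.1500 * 1.00000000 = 100.15000000
K * exp(-rT) = 92.8200 * 0.99866809 = 92.69637191
C = P + S*exp(-qT) - K*exp(-rT)
C = 2.6918 + 100.15000000 - 92.69637191 = 10.1454

Answer: Call price = 10.1454


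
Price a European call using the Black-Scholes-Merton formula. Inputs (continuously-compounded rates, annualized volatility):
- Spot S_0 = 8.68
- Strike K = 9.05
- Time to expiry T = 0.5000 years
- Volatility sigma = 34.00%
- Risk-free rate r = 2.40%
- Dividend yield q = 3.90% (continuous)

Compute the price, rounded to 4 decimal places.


Answer: Price = 0.6376

Derivation:
d1 = (ln(S/K) + (r - q + 0.5*sigma^2) * T) / (sigma * sqrt(T)) = -0.08461668
d2 = d1 - sigma * sqrt(T) = -0.32503298
exp(-rT) = 0.98807171; exp(-qT) = 0.98068890
C = S_0 * exp(-qT) * N(d1) - K * exp(-rT) * N(d2)
N(d1) = 0.46628307; N(d2) = 0.37257805
C = 8.6800 * 0.98068890 * 0.46628307 - 9.0500 * 0.98807171 * 0.37257805 = 0.6376


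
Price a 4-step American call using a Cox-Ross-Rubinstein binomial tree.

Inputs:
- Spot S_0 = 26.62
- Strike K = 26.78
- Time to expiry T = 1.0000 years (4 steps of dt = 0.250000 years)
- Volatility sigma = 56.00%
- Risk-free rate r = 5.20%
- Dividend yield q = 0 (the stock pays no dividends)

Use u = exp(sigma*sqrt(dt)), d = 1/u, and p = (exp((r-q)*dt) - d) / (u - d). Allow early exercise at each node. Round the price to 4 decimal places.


Answer: Price = V(0,0) = 6.0381

Derivation:
dt = T/N = 0.250000
u = exp(sigma*sqrt(dt)) = 1.323130; d = 1/u = 0.755784
p = (exp((r-q)*dt) - d) / (u - d) = 0.453517
Discount per step: exp(-r*dt) = 0.987084
Stock lattice S(k, i) with i counting down-moves:
  k=0: S(0,0) = 26.6200
  k=1: S(1,0) = 35.2217; S(1,1) = 20.1190
  k=2: S(2,0) = 46.6029; S(2,1) = 26.6200; S(2,2) = 15.2056
  k=3: S(3,0) = 61.6617; S(3,1) = 35.2217; S(3,2) = 20.1190; S(3,3) = 11.4921
  k=4: S(4,0) = 81.5864; S(4,1) = 46.6029; S(4,2) = 26.6200; S(4,3) = 15.2056; S(4,4) = 8.6856
Terminal payoffs V(N, i) = max(S_T - K, 0):
  V(4,0) = 54.806419; V(4,1) = 19.822902; V(4,2) = 0.000000; V(4,3) = 0.000000; V(4,4) = 0.000000
Backward induction: V(k, i) = exp(-r*dt) * [p * V(k+1, i) + (1-p) * V(k+1, i+1)]; then take max(V_cont, immediate exercise) for American.
  V(3,0) = exp(-r*dt) * [p*54.806419 + (1-p)*19.822902] = 35.227576; exercise = 34.881689; V(3,0) = max -> 35.227576
  V(3,1) = exp(-r*dt) * [p*19.822902 + (1-p)*0.000000] = 8.873910; exercise = 8.441716; V(3,1) = max -> 8.873910
  V(3,2) = exp(-r*dt) * [p*0.000000 + (1-p)*0.000000] = 0.000000; exercise = 0.000000; V(3,2) = max -> 0.000000
  V(3,3) = exp(-r*dt) * [p*0.000000 + (1-p)*0.000000] = 0.000000; exercise = 0.000000; V(3,3) = max -> 0.000000
  V(2,0) = exp(-r*dt) * [p*35.227576 + (1-p)*8.873910] = 20.556765; exercise = 19.822902; V(2,0) = max -> 20.556765
  V(2,1) = exp(-r*dt) * [p*8.873910 + (1-p)*0.000000] = 3.972490; exercise = 0.000000; V(2,1) = max -> 3.972490
  V(2,2) = exp(-r*dt) * [p*0.000000 + (1-p)*0.000000] = 0.000000; exercise = 0.000000; V(2,2) = max -> 0.000000
  V(1,0) = exp(-r*dt) * [p*20.556765 + (1-p)*3.972490] = 11.345290; exercise = 8.441716; V(1,0) = max -> 11.345290
  V(1,1) = exp(-r*dt) * [p*3.972490 + (1-p)*0.000000] = 1.778323; exercise = 0.000000; V(1,1) = max -> 1.778323
  V(0,0) = exp(-r*dt) * [p*11.345290 + (1-p)*1.778323] = 6.038098; exercise = 0.000000; V(0,0) = max -> 6.038098


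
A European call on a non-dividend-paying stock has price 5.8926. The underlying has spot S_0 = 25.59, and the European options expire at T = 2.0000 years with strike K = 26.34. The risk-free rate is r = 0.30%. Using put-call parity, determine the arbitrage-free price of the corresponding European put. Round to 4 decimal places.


Put-call parity: C - P = S_0 * exp(-qT) - K * exp(-rT).
S_0 * exp(-qT) = 25.5900 * 1.00000000 = 25.59000000
K * exp(-rT) = 26.3400 * 0.99401796 = 26.18243317
P = C - S*exp(-qT) + K*exp(-rT)
P = 5.8926 - 25.59000000 + 26.18243317 = 6.4850

Answer: Put price = 6.4850


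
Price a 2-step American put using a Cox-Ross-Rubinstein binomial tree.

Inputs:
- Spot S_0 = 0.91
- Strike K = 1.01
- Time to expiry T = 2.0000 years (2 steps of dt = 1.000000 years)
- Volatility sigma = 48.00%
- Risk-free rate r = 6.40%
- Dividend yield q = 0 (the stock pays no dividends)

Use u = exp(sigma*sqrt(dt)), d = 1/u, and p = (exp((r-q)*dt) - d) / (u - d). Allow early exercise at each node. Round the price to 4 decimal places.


dt = T/N = 1.000000
u = exp(sigma*sqrt(dt)) = 1.616074; d = 1/u = 0.618783
p = (exp((r-q)*dt) - d) / (u - d) = 0.448524
Discount per step: exp(-r*dt) = 0.938005
Stock lattice S(k, i) with i counting down-moves:
  k=0: S(0,0) = 0.9100
  k=1: S(1,0) = 1.4706; S(1,1) = 0.5631
  k=2: S(2,0) = 2.3766; S(2,1) = 0.9100; S(2,2) = 0.3484
Terminal payoffs V(N, i) = max(K - S_T, 0):
  V(2,0) = 0.000000; V(2,1) = 0.100000; V(2,2) = 0.661567
Backward induction: V(k, i) = exp(-r*dt) * [p * V(k+1, i) + (1-p) * V(k+1, i+1)]; then take max(V_cont, immediate exercise) for American.
  V(1,0) = exp(-r*dt) * [p*0.000000 + (1-p)*0.100000] = 0.051729; exercise = 0.000000; V(1,0) = max -> 0.051729
  V(1,1) = exp(-r*dt) * [p*0.100000 + (1-p)*0.661567] = 0.384292; exercise = 0.446907; V(1,1) = max -> 0.446907
  V(0,0) = exp(-r*dt) * [p*0.051729 + (1-p)*0.446907] = 0.252943; exercise = 0.100000; V(0,0) = max -> 0.252943

Answer: Price = V(0,0) = 0.2529


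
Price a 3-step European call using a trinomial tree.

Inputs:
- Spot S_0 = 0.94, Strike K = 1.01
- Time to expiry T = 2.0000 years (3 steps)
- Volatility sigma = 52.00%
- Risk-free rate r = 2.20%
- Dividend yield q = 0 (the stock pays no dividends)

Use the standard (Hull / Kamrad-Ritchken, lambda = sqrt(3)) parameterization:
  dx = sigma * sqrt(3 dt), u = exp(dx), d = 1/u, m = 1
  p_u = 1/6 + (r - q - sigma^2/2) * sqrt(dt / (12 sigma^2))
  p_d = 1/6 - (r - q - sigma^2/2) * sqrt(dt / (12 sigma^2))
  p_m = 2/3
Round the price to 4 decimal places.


Answer: Price = V(0,0) = 0.2374

Derivation:
dt = T/N = 0.666667; dx = sigma*sqrt(3*dt) = 0.735391
u = exp(dx) = 2.086298; d = 1/u = 0.479318
p_u = 0.115356, p_m = 0.666667, p_d = 0.217977
Discount per step: exp(-r*dt) = 0.985440
Stock lattice S(k, j) with j the centered position index:
  k=0: S(0,+0) = 0.9400
  k=1: S(1,-1) = 0.4506; S(1,+0) = 0.9400; S(1,+1) = 1.9611
  k=2: S(2,-2) = 0.2160; S(2,-1) = 0.4506; S(2,+0) = 0.9400; S(2,+1) = 1.9611; S(2,+2) = 4.0915
  k=3: S(3,-3) = 0.1035; S(3,-2) = 0.2160; S(3,-1) = 0.4506; S(3,+0) = 0.9400; S(3,+1) = 1.9611; S(3,+2) = 4.0915; S(3,+3) = 8.5360
Terminal payoffs V(N, j) = max(S_T - K, 0):
  V(3,-3) = 0.000000; V(3,-2) = 0.000000; V(3,-1) = 0.000000; V(3,+0) = 0.000000; V(3,+1) = 0.951120; V(3,+2) = 3.081480; V(3,+3) = 7.526045
Backward induction: V(k, j) = exp(-r*dt) * [p_u * V(k+1, j+1) + p_m * V(k+1, j) + p_d * V(k+1, j-1)]
  V(2,-2) = exp(-r*dt) * [p_u*0.000000 + p_m*0.000000 + p_d*0.000000] = 0.000000
  V(2,-1) = exp(-r*dt) * [p_u*0.000000 + p_m*0.000000 + p_d*0.000000] = 0.000000
  V(2,+0) = exp(-r*dt) * [p_u*0.951120 + p_m*0.000000 + p_d*0.000000] = 0.108120
  V(2,+1) = exp(-r*dt) * [p_u*3.081480 + p_m*0.951120 + p_d*0.000000] = 0.975140
  V(2,+2) = exp(-r*dt) * [p_u*7.526045 + p_m*3.081480 + p_d*0.951120] = 3.084248
  V(1,-1) = exp(-r*dt) * [p_u*0.108120 + p_m*0.000000 + p_d*0.000000] = 0.012291
  V(1,+0) = exp(-r*dt) * [p_u*0.975140 + p_m*0.108120 + p_d*0.000000] = 0.181881
  V(1,+1) = exp(-r*dt) * [p_u*3.084248 + p_m*0.975140 + p_d*0.108120] = 1.014459
  V(0,+0) = exp(-r*dt) * [p_u*1.014459 + p_m*0.181881 + p_d*0.012291] = 0.237449


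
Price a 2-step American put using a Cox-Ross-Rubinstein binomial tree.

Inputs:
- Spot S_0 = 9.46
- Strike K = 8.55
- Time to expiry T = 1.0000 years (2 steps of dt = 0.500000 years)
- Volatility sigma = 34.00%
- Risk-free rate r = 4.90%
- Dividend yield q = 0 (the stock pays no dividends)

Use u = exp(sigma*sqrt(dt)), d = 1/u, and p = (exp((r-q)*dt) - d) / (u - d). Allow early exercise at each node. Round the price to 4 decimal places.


dt = T/N = 0.500000
u = exp(sigma*sqrt(dt)) = 1.271778; d = 1/u = 0.786300
p = (exp((r-q)*dt) - d) / (u - d) = 0.491273
Discount per step: exp(-r*dt) = 0.975798
Stock lattice S(k, i) with i counting down-moves:
  k=0: S(0,0) = 9.4600
  k=1: S(1,0) = 12.0310; S(1,1) = 7.4384
  k=2: S(2,0) = 15.3008; S(2,1) = 9.4600; S(2,2) = 5.8488
Terminal payoffs V(N, i) = max(K - S_T, 0):
  V(2,0) = 0.000000; V(2,1) = 0.000000; V(2,2) = 2.701181
Backward induction: V(k, i) = exp(-r*dt) * [p * V(k+1, i) + (1-p) * V(k+1, i+1)]; then take max(V_cont, immediate exercise) for American.
  V(1,0) = exp(-r*dt) * [p*0.000000 + (1-p)*0.000000] = 0.000000; exercise = 0.000000; V(1,0) = max -> 0.000000
  V(1,1) = exp(-r*dt) * [p*0.000000 + (1-p)*2.701181] = 1.340906; exercise = 1.111598; V(1,1) = max -> 1.340906
  V(0,0) = exp(-r*dt) * [p*0.000000 + (1-p)*1.340906] = 0.665646; exercise = 0.000000; V(0,0) = max -> 0.665646

Answer: Price = V(0,0) = 0.6656


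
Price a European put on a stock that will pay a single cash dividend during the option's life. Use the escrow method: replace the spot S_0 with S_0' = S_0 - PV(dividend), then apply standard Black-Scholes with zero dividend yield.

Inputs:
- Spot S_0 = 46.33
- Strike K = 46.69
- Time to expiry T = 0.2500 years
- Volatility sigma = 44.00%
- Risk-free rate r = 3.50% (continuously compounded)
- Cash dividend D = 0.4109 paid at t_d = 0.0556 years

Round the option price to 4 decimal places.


PV(D) = D * exp(-r * t_d) = 0.4109 * 0.99805589 = 0.41010117
S_0' = S_0 - PV(D) = 46.3300 - 0.41010117 = 45.91989883
d1 = (ln(S_0'/K) + (r + sigma^2/2)*T) / (sigma*sqrt(T)) = 0.07417518
d2 = d1 - sigma*sqrt(T) = -0.14582482
exp(-rT) = 0.99128817
N(-d1) = 0.47043550; N(-d2) = 0.55797016
P = K * exp(-rT) * N(-d2) - S_0' * N(-d1) = 46.6900 * 0.99128817 * 0.55797016 - 45.91989883 * 0.47043550 = 4.2223

Answer: Price = 4.2223


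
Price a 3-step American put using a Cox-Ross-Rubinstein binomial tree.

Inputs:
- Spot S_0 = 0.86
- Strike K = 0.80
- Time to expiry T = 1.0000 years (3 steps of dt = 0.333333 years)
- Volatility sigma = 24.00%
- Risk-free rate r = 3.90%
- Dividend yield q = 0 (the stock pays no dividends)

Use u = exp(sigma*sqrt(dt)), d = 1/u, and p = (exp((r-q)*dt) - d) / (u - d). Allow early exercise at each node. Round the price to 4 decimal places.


dt = T/N = 0.333333
u = exp(sigma*sqrt(dt)) = 1.148623; d = 1/u = 0.870607
p = (exp((r-q)*dt) - d) / (u - d) = 0.512479
Discount per step: exp(-r*dt) = 0.987084
Stock lattice S(k, i) with i counting down-moves:
  k=0: S(0,0) = 0.8600
  k=1: S(1,0) = 0.9878; S(1,1) = 0.7487
  k=2: S(2,0) = 1.1346; S(2,1) = 0.8600; S(2,2) = 0.6518
  k=3: S(3,0) = 1.3033; S(3,1) = 0.9878; S(3,2) = 0.7487; S(3,3) = 0.5675
Terminal payoffs V(N, i) = max(K - S_T, 0):
  V(3,0) = 0.000000; V(3,1) = 0.000000; V(3,2) = 0.051278; V(3,3) = 0.232500
Backward induction: V(k, i) = exp(-r*dt) * [p * V(k+1, i) + (1-p) * V(k+1, i+1)]; then take max(V_cont, immediate exercise) for American.
  V(2,0) = exp(-r*dt) * [p*0.000000 + (1-p)*0.000000] = 0.000000; exercise = 0.000000; V(2,0) = max -> 0.000000
  V(2,1) = exp(-r*dt) * [p*0.000000 + (1-p)*0.051278] = 0.024676; exercise = 0.000000; V(2,1) = max -> 0.024676
  V(2,2) = exp(-r*dt) * [p*0.051278 + (1-p)*0.232500] = 0.137824; exercise = 0.148157; V(2,2) = max -> 0.148157
  V(1,0) = exp(-r*dt) * [p*0.000000 + (1-p)*0.024676] = 0.011875; exercise = 0.000000; V(1,0) = max -> 0.011875
  V(1,1) = exp(-r*dt) * [p*0.024676 + (1-p)*0.148157] = 0.083779; exercise = 0.051278; V(1,1) = max -> 0.083779
  V(0,0) = exp(-r*dt) * [p*0.011875 + (1-p)*0.083779] = 0.046323; exercise = 0.000000; V(0,0) = max -> 0.046323

Answer: Price = V(0,0) = 0.0463


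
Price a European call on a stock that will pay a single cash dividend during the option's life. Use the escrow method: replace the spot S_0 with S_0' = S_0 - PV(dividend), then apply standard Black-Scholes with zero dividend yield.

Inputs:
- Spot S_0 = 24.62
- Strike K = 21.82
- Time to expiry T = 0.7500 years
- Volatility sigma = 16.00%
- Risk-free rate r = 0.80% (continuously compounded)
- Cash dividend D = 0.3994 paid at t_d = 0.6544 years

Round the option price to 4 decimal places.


Answer: Price = 2.9163

Derivation:
PV(D) = D * exp(-r * t_d) = 0.3994 * 0.99477848 = 0.39731452
S_0' = S_0 - PV(D) = 24.6200 - 0.39731452 = 24.22268548
d1 = (ln(S_0'/K) + (r + sigma^2/2)*T) / (sigma*sqrt(T)) = 0.86647740
d2 = d1 - sigma*sqrt(T) = 0.72791333
exp(-rT) = 0.99401796
N(d1) = 0.80688579; N(d2) = 0.76666668
C = S_0' * N(d1) - K * exp(-rT) * N(d2) = 24.22268548 * 0.80688579 - 21.8200 * 0.99401796 * 0.76666668 = 2.9163


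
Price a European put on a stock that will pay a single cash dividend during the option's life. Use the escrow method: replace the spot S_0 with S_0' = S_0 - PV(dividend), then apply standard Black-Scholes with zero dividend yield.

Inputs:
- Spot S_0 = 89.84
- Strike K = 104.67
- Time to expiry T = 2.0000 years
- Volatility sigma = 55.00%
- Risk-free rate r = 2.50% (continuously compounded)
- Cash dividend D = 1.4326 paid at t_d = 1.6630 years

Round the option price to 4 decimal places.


Answer: Price = 34.3153

Derivation:
PV(D) = D * exp(-r * t_d) = 1.4326 * 0.95927739 = 1.37426078
S_0' = S_0 - PV(D) = 89.8400 - 1.37426078 = 88.46573922
d1 = (ln(S_0'/K) + (r + sigma^2/2)*T) / (sigma*sqrt(T)) = 0.23694866
d2 = d1 - sigma*sqrt(T) = -0.54086880
exp(-rT) = 0.95122942
N(-d1) = 0.40634831; N(-d2) = 0.70570099
P = K * exp(-rT) * N(-d2) - S_0' * N(-d1) = 104.6700 * 0.95122942 * 0.70570099 - 88.46573922 * 0.40634831 = 34.3153


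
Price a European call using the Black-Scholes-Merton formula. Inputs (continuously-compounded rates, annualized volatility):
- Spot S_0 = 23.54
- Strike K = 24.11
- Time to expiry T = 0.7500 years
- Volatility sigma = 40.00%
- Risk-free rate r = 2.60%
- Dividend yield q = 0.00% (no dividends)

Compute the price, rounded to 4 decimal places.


d1 = (ln(S/K) + (r - q + 0.5*sigma^2) * T) / (sigma * sqrt(T)) = 0.16042950
d2 = d1 - sigma * sqrt(T) = -0.18598066
exp(-rT) = 0.98068890; exp(-qT) = 1.00000000
C = S_0 * exp(-qT) * N(d1) - K * exp(-rT) * N(d2)
N(d1) = 0.56372862; N(d2) = 0.42622996
C = 23.5400 * 1.00000000 * 0.56372862 - 24.1100 * 0.98068890 * 0.42622996 = 3.1922

Answer: Price = 3.1922


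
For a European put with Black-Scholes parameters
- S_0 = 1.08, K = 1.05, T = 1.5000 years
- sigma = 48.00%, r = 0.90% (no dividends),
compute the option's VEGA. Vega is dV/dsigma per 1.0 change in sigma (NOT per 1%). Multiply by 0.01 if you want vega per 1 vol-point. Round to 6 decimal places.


Answer: Vega = 0.493717

Derivation:
d1 = 0.3648223703; d2 = -0.2230551680
phi(d1) = 0.3732576996; exp(-qT) = 1.0000000000; exp(-rT) = 0.9865907163
Vega = S * exp(-qT) * phi(d1) * sqrt(T) = 1.0800 * 1.0000000000 * 0.3732576996 * 1.2247448714 = 0.493717


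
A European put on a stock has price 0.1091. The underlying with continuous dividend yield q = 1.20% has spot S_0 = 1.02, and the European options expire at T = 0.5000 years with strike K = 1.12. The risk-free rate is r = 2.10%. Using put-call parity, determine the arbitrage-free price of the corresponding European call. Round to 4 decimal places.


Answer: Call price = 0.0147

Derivation:
Put-call parity: C - P = S_0 * exp(-qT) - K * exp(-rT).
S_0 * exp(-qT) = 1.0200 * 0.99401796 = 1.01389832
K * exp(-rT) = 1.1200 * 0.98955493 = 1.10830152
C = P + S*exp(-qT) - K*exp(-rT)
C = 0.1091 + 1.01389832 - 1.10830152 = 0.0147


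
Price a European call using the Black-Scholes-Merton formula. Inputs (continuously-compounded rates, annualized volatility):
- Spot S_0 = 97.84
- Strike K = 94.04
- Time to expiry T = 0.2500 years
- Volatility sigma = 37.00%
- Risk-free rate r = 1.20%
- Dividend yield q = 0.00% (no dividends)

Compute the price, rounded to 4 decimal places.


d1 = (ln(S/K) + (r - q + 0.5*sigma^2) * T) / (sigma * sqrt(T)) = 0.32284199
d2 = d1 - sigma * sqrt(T) = 0.13784199
exp(-rT) = 0.99700450; exp(-qT) = 1.00000000
C = S_0 * exp(-qT) * N(d1) - K * exp(-rT) * N(d2)
N(d1) = 0.62659254; N(d2) = 0.55481735
C = 97.8400 * 1.00000000 * 0.62659254 - 94.0400 * 0.99700450 * 0.55481735 = 9.2871

Answer: Price = 9.2871


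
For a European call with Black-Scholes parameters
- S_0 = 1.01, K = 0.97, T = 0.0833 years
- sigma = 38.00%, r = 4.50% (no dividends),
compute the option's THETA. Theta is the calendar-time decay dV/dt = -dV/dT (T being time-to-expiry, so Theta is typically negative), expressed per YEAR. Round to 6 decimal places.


d1 = 0.4574650277; d2 = 0.3477904181
phi(d1) = 0.3593078781; exp(-qT) = 1.0000000000; exp(-rT) = 0.9962585169
Theta = -S*exp(-qT)*phi(d1)*sigma/(2*sqrt(T)) - r*K*exp(-rT)*N(d2) + q*S*exp(-qT)*N(d1)
N(d1) = 0.6763315831; N(d2) = 0.6360012069; sqrt(T) = 0.2886173938
Term 1 = -1.0100 * 1.0000000000 * 0.3593078781 * 0.3800 / (2 * 0.2886173938) = -0.2389016854
Term 2 = -0.0450 * 0.9700 * 0.9962585169 * 0.6360012069 = -0.0276575837
Term 3 = 0 (no dividend yield, q = 0)
Theta = -0.2389016854 + (-0.0276575837) + (0.0000000000) = -0.266559

Answer: Theta = -0.266559


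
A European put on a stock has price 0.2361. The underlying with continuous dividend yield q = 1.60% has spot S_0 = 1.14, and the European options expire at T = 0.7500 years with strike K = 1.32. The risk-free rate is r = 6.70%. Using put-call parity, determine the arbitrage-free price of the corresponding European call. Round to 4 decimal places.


Put-call parity: C - P = S_0 * exp(-qT) - K * exp(-rT).
S_0 * exp(-qT) = 1.1400 * 0.98807171 = 1.12640175
K * exp(-rT) = 1.3200 * 0.95099165 = 1.25530897
C = P + S*exp(-qT) - K*exp(-rT)
C = 0.2361 + 1.12640175 - 1.25530897 = 0.1072

Answer: Call price = 0.1072


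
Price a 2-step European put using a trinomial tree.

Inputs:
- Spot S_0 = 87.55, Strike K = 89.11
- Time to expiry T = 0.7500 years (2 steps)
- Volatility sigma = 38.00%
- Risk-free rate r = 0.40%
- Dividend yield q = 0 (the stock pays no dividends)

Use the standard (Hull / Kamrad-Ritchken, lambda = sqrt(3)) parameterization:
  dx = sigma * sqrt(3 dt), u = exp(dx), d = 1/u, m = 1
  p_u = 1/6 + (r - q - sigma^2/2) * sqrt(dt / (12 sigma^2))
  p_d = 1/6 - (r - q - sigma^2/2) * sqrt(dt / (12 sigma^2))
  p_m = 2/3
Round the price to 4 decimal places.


dt = T/N = 0.375000; dx = sigma*sqrt(3*dt) = 0.403051
u = exp(dx) = 1.496383; d = 1/u = 0.668278
p_u = 0.134940, p_m = 0.666667, p_d = 0.198393
Discount per step: exp(-r*dt) = 0.998501
Stock lattice S(k, j) with j the centered position index:
  k=0: S(0,+0) = 87.5500
  k=1: S(1,-1) = 58.5077; S(1,+0) = 87.5500; S(1,+1) = 131.0083
  k=2: S(2,-2) = 39.0994; S(2,-1) = 58.5077; S(2,+0) = 87.5500; S(2,+1) = 131.0083; S(2,+2) = 196.0386
Terminal payoffs V(N, j) = max(K - S_T, 0):
  V(2,-2) = 50.010553; V(2,-1) = 30.602252; V(2,+0) = 1.560000; V(2,+1) = 0.000000; V(2,+2) = 0.000000
Backward induction: V(k, j) = exp(-r*dt) * [p_u * V(k+1, j+1) + p_m * V(k+1, j) + p_d * V(k+1, j-1)]
  V(1,-1) = exp(-r*dt) * [p_u*1.560000 + p_m*30.602252 + p_d*50.010553] = 30.488006
  V(1,+0) = exp(-r*dt) * [p_u*0.000000 + p_m*1.560000 + p_d*30.602252] = 7.100627
  V(1,+1) = exp(-r*dt) * [p_u*0.000000 + p_m*0.000000 + p_d*1.560000] = 0.309030
  V(0,+0) = exp(-r*dt) * [p_u*0.309030 + p_m*7.100627 + p_d*30.488006] = 10.807848

Answer: Price = V(0,0) = 10.8078


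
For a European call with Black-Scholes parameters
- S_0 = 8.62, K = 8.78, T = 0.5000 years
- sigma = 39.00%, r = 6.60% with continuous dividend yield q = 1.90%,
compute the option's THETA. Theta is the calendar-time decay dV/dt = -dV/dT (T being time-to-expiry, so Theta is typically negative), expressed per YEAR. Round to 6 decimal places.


d1 = 0.1564108488; d2 = -0.1193607958
phi(d1) = 0.3940920727; exp(-qT) = 0.9905449824; exp(-rT) = 0.9675385596
Theta = -S*exp(-qT)*phi(d1)*sigma/(2*sqrt(T)) - r*K*exp(-rT)*N(d2) + q*S*exp(-qT)*N(d1)
N(d1) = 0.5621454069; N(d2) = 0.4524947598; sqrt(T) = 0.7071067812
Term 1 = -8.6200 * 0.9905449824 * 0.3940920727 * 0.3900 / (2 * 0.7071067812) = -0.9279589747
Term 2 = -0.0660 * 8.7800 * 0.9675385596 * 0.4524947598 = -0.2536998951
Term 3 = 0.0190 * 8.6200 * 0.9905449824 * 0.5621454069 = 0.0911976685
Theta = -0.9279589747 + (-0.2536998951) + (0.0911976685) = -1.090461

Answer: Theta = -1.090461


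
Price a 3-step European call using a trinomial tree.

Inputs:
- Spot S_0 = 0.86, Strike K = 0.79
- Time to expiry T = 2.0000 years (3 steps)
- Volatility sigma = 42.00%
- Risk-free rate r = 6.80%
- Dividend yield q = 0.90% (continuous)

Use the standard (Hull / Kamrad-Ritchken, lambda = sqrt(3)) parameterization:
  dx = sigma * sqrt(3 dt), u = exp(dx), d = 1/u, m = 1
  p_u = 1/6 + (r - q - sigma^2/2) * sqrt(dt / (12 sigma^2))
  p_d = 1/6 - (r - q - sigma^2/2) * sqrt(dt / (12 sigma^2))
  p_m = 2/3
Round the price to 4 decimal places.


Answer: Price = V(0,0) = 0.2603

Derivation:
dt = T/N = 0.666667; dx = sigma*sqrt(3*dt) = 0.593970
u = exp(dx) = 1.811164; d = 1/u = 0.552131
p_u = 0.150280, p_m = 0.666667, p_d = 0.183054
Discount per step: exp(-r*dt) = 0.955679
Stock lattice S(k, j) with j the centered position index:
  k=0: S(0,+0) = 0.8600
  k=1: S(1,-1) = 0.4748; S(1,+0) = 0.8600; S(1,+1) = 1.5576
  k=2: S(2,-2) = 0.2622; S(2,-1) = 0.4748; S(2,+0) = 0.8600; S(2,+1) = 1.5576; S(2,+2) = 2.8211
  k=3: S(3,-3) = 0.1448; S(3,-2) = 0.2622; S(3,-1) = 0.4748; S(3,+0) = 0.8600; S(3,+1) = 1.5576; S(3,+2) = 2.8211; S(3,+3) = 5.1094
Terminal payoffs V(N, j) = max(S_T - K, 0):
  V(3,-3) = 0.000000; V(3,-2) = 0.000000; V(3,-1) = 0.000000; V(3,+0) = 0.070000; V(3,+1) = 0.767601; V(3,+2) = 2.031071; V(3,+3) = 4.319422
Backward induction: V(k, j) = exp(-r*dt) * [p_u * V(k+1, j+1) + p_m * V(k+1, j) + p_d * V(k+1, j-1)]
  V(2,-2) = exp(-r*dt) * [p_u*0.000000 + p_m*0.000000 + p_d*0.000000] = 0.000000
  V(2,-1) = exp(-r*dt) * [p_u*0.070000 + p_m*0.000000 + p_d*0.000000] = 0.010053
  V(2,+0) = exp(-r*dt) * [p_u*0.767601 + p_m*0.070000 + p_d*0.000000] = 0.154841
  V(2,+1) = exp(-r*dt) * [p_u*2.031071 + p_m*0.767601 + p_d*0.070000] = 0.793000
  V(2,+2) = exp(-r*dt) * [p_u*4.319422 + p_m*2.031071 + p_d*0.767601] = 2.048670
  V(1,-1) = exp(-r*dt) * [p_u*0.154841 + p_m*0.010053 + p_d*0.000000] = 0.028643
  V(1,+0) = exp(-r*dt) * [p_u*0.793000 + p_m*0.154841 + p_d*0.010053] = 0.214301
  V(1,+1) = exp(-r*dt) * [p_u*2.048670 + p_m*0.793000 + p_d*0.154841] = 0.826552
  V(0,+0) = exp(-r*dt) * [p_u*0.826552 + p_m*0.214301 + p_d*0.028643] = 0.260255


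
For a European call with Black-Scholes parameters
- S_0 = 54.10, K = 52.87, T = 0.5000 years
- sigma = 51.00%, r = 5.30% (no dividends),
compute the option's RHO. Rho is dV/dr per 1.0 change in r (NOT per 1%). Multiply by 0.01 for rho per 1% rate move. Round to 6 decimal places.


Answer: Rho = 12.429782

Derivation:
d1 = 0.3175689084; d2 = -0.0430555500
phi(d1) = 0.3793243865; exp(-qT) = 1.0000000000; exp(-rT) = 0.9738480438
N(d2) = 0.4828286262
Rho = K*T*exp(-rT)*N(d2) = 52.8700 * 0.5000 * 0.9738480438 * 0.4828286262 = 12.429782


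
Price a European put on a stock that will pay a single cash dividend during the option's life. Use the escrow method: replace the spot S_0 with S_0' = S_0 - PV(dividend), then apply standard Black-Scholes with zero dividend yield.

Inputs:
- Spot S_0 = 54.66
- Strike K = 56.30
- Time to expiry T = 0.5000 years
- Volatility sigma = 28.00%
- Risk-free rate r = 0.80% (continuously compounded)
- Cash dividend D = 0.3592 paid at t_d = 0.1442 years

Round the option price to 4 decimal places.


Answer: Price = 5.2961

Derivation:
PV(D) = D * exp(-r * t_d) = 0.3592 * 0.99884707 = 0.35878587
S_0' = S_0 - PV(D) = 54.6600 - 0.35878587 = 54.30121413
d1 = (ln(S_0'/K) + (r + sigma^2/2)*T) / (sigma*sqrt(T)) = -0.06337671
d2 = d1 - sigma*sqrt(T) = -0.26136661
exp(-rT) = 0.99600799
N(-d1) = 0.52526673; N(-d2) = 0.60309510
P = K * exp(-rT) * N(-d2) - S_0' * N(-d1) = 56.3000 * 0.99600799 * 0.60309510 - 54.30121413 * 0.52526673 = 5.2961


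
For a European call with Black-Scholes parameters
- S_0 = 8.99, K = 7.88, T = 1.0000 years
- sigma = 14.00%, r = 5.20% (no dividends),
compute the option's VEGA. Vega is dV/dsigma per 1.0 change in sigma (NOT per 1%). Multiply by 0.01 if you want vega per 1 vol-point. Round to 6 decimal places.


d1 = 1.3827496044; d2 = 1.2427496044
phi(d1) = 0.1533646642; exp(-qT) = 1.0000000000; exp(-rT) = 0.9493288668
Vega = S * exp(-qT) * phi(d1) * sqrt(T) = 8.9900 * 1.0000000000 * 0.1533646642 * 1.0000000000 = 1.378748

Answer: Vega = 1.378748


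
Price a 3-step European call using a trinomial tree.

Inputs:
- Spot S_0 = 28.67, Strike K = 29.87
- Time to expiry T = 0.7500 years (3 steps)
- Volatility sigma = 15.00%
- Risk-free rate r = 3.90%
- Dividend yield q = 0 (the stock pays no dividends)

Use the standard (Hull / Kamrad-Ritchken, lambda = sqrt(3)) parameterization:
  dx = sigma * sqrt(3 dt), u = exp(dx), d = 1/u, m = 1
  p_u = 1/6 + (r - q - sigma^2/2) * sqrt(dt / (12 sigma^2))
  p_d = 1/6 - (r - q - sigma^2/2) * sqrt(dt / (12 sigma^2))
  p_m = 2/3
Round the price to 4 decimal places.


Answer: Price = V(0,0) = 1.3558

Derivation:
dt = T/N = 0.250000; dx = sigma*sqrt(3*dt) = 0.129904
u = exp(dx) = 1.138719; d = 1/u = 0.878180
p_u = 0.193369, p_m = 0.666667, p_d = 0.139964
Discount per step: exp(-r*dt) = 0.990297
Stock lattice S(k, j) with j the centered position index:
  k=0: S(0,+0) = 28.6700
  k=1: S(1,-1) = 25.1774; S(1,+0) = 28.6700; S(1,+1) = 32.6471
  k=2: S(2,-2) = 22.1103; S(2,-1) = 25.1774; S(2,+0) = 28.6700; S(2,+1) = 32.6471; S(2,+2) = 37.1758
  k=3: S(3,-3) = 19.4168; S(3,-2) = 22.1103; S(3,-1) = 25.1774; S(3,+0) = 28.6700; S(3,+1) = 32.6471; S(3,+2) = 37.1758; S(3,+3) = 42.3328
Terminal payoffs V(N, j) = max(S_T - K, 0):
  V(3,-3) = 0.000000; V(3,-2) = 0.000000; V(3,-1) = 0.000000; V(3,+0) = 0.000000; V(3,+1) = 2.777069; V(3,+2) = 7.305833; V(3,+3) = 12.462822
Backward induction: V(k, j) = exp(-r*dt) * [p_u * V(k+1, j+1) + p_m * V(k+1, j) + p_d * V(k+1, j-1)]
  V(2,-2) = exp(-r*dt) * [p_u*0.000000 + p_m*0.000000 + p_d*0.000000] = 0.000000
  V(2,-1) = exp(-r*dt) * [p_u*0.000000 + p_m*0.000000 + p_d*0.000000] = 0.000000
  V(2,+0) = exp(-r*dt) * [p_u*2.777069 + p_m*0.000000 + p_d*0.000000] = 0.531789
  V(2,+1) = exp(-r*dt) * [p_u*7.305833 + p_m*2.777069 + p_d*0.000000] = 3.232432
  V(2,+2) = exp(-r*dt) * [p_u*12.462822 + p_m*7.305833 + p_d*2.777069] = 7.594759
  V(1,-1) = exp(-r*dt) * [p_u*0.531789 + p_m*0.000000 + p_d*0.000000] = 0.101834
  V(1,+0) = exp(-r*dt) * [p_u*3.232432 + p_m*0.531789 + p_d*0.000000] = 0.970074
  V(1,+1) = exp(-r*dt) * [p_u*7.594759 + p_m*3.232432 + p_d*0.531789] = 3.662098
  V(0,+0) = exp(-r*dt) * [p_u*3.662098 + p_m*0.970074 + p_d*0.101834] = 1.355822


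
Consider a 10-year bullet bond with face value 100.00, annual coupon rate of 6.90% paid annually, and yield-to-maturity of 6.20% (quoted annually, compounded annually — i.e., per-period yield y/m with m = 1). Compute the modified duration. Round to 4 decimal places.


Coupon per period c = face * coupon_rate / m = 6.900000
Periods per year m = 1; per-period yield y/m = 0.062000
Number of cashflows N = 10
Cashflows (t years, CF_t, discount factor 1/(1+y/m)^(m*t), PV):
  t = 1.0000: CF_t = 6.900000, DF = 0.941620, PV = 6.497175
  t = 2.0000: CF_t = 6.900000, DF = 0.886647, PV = 6.117867
  t = 3.0000: CF_t = 6.900000, DF = 0.834885, PV = 5.760704
  t = 4.0000: CF_t = 6.900000, DF = 0.786144, PV = 5.424391
  t = 5.0000: CF_t = 6.900000, DF = 0.740248, PV = 5.107713
  t = 6.0000: CF_t = 6.900000, DF = 0.697032, PV = 4.809523
  t = 7.0000: CF_t = 6.900000, DF = 0.656339, PV = 4.528741
  t = 8.0000: CF_t = 6.900000, DF = 0.618022, PV = 4.264351
  t = 9.0000: CF_t = 6.900000, DF = 0.581942, PV = 4.015397
  t = 10.0000: CF_t = 106.900000, DF = 0.547968, PV = 58.577730
Price P = sum_t PV_t = 105.103592
First compute Macaulay numerator sum_t t * PV_t:
  t * PV_t at t = 1.0000: 6.497175
  t * PV_t at t = 2.0000: 12.235735
  t * PV_t at t = 3.0000: 17.282111
  t * PV_t at t = 4.0000: 21.697566
  t * PV_t at t = 5.0000: 25.538566
  t * PV_t at t = 6.0000: 28.857137
  t * PV_t at t = 7.0000: 31.701186
  t * PV_t at t = 8.0000: 34.114809
  t * PV_t at t = 9.0000: 36.138569
  t * PV_t at t = 10.0000: 585.777300
Macaulay duration D = 799.840154 / 105.103592 = 7.610017
Modified duration = D / (1 + y/m) = 7.610017 / (1 + 0.062000) = 7.165741

Answer: Modified duration = 7.1657


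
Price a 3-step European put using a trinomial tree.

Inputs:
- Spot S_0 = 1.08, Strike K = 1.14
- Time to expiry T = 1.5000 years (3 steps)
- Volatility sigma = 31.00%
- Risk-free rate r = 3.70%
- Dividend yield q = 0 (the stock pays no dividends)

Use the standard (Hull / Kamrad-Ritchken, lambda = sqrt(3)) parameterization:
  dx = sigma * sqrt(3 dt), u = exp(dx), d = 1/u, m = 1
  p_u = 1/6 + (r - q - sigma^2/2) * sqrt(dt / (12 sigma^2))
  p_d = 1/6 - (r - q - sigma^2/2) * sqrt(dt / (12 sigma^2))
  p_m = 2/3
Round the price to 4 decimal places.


dt = T/N = 0.500000; dx = sigma*sqrt(3*dt) = 0.379671
u = exp(dx) = 1.461803; d = 1/u = 0.684086
p_u = 0.159391, p_m = 0.666667, p_d = 0.173943
Discount per step: exp(-r*dt) = 0.981670
Stock lattice S(k, j) with j the centered position index:
  k=0: S(0,+0) = 1.0800
  k=1: S(1,-1) = 0.7388; S(1,+0) = 1.0800; S(1,+1) = 1.5787
  k=2: S(2,-2) = 0.5054; S(2,-1) = 0.7388; S(2,+0) = 1.0800; S(2,+1) = 1.5787; S(2,+2) = 2.3078
  k=3: S(3,-3) = 0.3457; S(3,-2) = 0.5054; S(3,-1) = 0.7388; S(3,+0) = 1.0800; S(3,+1) = 1.5787; S(3,+2) = 2.3078; S(3,+3) = 3.3736
Terminal payoffs V(N, j) = max(K - S_T, 0):
  V(3,-3) = 0.794254; V(3,-2) = 0.634588; V(3,-1) = 0.401187; V(3,+0) = 0.060000; V(3,+1) = 0.000000; V(3,+2) = 0.000000; V(3,+3) = 0.000000
Backward induction: V(k, j) = exp(-r*dt) * [p_u * V(k+1, j+1) + p_m * V(k+1, j) + p_d * V(k+1, j-1)]
  V(2,-2) = exp(-r*dt) * [p_u*0.401187 + p_m*0.634588 + p_d*0.794254] = 0.613699
  V(2,-1) = exp(-r*dt) * [p_u*0.060000 + p_m*0.401187 + p_d*0.634588] = 0.380302
  V(2,+0) = exp(-r*dt) * [p_u*0.000000 + p_m*0.060000 + p_d*0.401187] = 0.107771
  V(2,+1) = exp(-r*dt) * [p_u*0.000000 + p_m*0.000000 + p_d*0.060000] = 0.010245
  V(2,+2) = exp(-r*dt) * [p_u*0.000000 + p_m*0.000000 + p_d*0.000000] = 0.000000
  V(1,-1) = exp(-r*dt) * [p_u*0.107771 + p_m*0.380302 + p_d*0.613699] = 0.370542
  V(1,+0) = exp(-r*dt) * [p_u*0.010245 + p_m*0.107771 + p_d*0.380302] = 0.137072
  V(1,+1) = exp(-r*dt) * [p_u*0.000000 + p_m*0.010245 + p_d*0.107771] = 0.025107
  V(0,+0) = exp(-r*dt) * [p_u*0.025107 + p_m*0.137072 + p_d*0.370542] = 0.156906

Answer: Price = V(0,0) = 0.1569


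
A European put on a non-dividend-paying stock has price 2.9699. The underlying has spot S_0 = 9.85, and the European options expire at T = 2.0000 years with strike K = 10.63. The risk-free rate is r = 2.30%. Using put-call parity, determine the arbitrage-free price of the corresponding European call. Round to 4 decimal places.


Put-call parity: C - P = S_0 * exp(-qT) - K * exp(-rT).
S_0 * exp(-qT) = 9.8500 * 1.00000000 = 9.85000000
K * exp(-rT) = 10.6300 * 0.95504196 = 10.15209606
C = P + S*exp(-qT) - K*exp(-rT)
C = 2.9699 + 9.85000000 - 10.15209606 = 2.6678

Answer: Call price = 2.6678


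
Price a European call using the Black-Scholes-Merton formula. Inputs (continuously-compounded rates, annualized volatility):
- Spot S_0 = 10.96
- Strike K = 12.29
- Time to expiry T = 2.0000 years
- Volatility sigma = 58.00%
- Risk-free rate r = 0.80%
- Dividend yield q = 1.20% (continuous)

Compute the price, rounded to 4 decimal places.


d1 = (ln(S/K) + (r - q + 0.5*sigma^2) * T) / (sigma * sqrt(T)) = 0.26073509
d2 = d1 - sigma * sqrt(T) = -0.55950878
exp(-rT) = 0.98412732; exp(-qT) = 0.97628571
C = S_0 * exp(-qT) * N(d1) - K * exp(-rT) * N(d2)
N(d1) = 0.60285160; N(d2) = 0.28790727
C = 10.9600 * 0.97628571 * 0.60285160 - 12.2900 * 0.98412732 * 0.28790727 = 2.9684

Answer: Price = 2.9684


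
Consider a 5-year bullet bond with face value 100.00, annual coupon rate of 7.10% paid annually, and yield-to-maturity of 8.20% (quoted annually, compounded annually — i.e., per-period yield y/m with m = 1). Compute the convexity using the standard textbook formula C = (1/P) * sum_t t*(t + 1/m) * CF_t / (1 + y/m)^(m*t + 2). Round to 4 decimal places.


Coupon per period c = face * coupon_rate / m = 7.100000
Periods per year m = 1; per-period yield y/m = 0.082000
Number of cashflows N = 5
Cashflows (t years, CF_t, discount factor 1/(1+y/m)^(m*t), PV):
  t = 1.0000: CF_t = 7.100000, DF = 0.924214, PV = 6.561922
  t = 2.0000: CF_t = 7.100000, DF = 0.854172, PV = 6.064623
  t = 3.0000: CF_t = 7.100000, DF = 0.789438, PV = 5.605012
  t = 4.0000: CF_t = 7.100000, DF = 0.729610, PV = 5.180233
  t = 5.0000: CF_t = 107.100000, DF = 0.674316, PV = 72.219282
Price P = sum_t PV_t = 95.631073
Convexity numerator sum_t t*(t + 1/m) * CF_t / (1+y/m)^(m*t + 2):
  t = 1.0000: term = 11.210025
  t = 2.0000: term = 31.081399
  t = 3.0000: term = 57.451754
  t = 4.0000: term = 88.496232
  t = 5.0000: term = 1850.631287
Convexity = (1/P) * sum = 2038.870696 / 95.631073 = 21.320170

Answer: Convexity = 21.3202


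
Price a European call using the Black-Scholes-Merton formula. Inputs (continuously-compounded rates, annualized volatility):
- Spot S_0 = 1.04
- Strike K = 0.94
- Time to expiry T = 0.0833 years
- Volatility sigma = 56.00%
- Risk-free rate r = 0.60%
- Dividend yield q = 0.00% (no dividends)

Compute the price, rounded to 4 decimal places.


Answer: Price = 0.1261

Derivation:
d1 = (ln(S/K) + (r - q + 0.5*sigma^2) * T) / (sigma * sqrt(T)) = 0.70940035
d2 = d1 - sigma * sqrt(T) = 0.54777461
exp(-rT) = 0.99950032; exp(-qT) = 1.00000000
C = S_0 * exp(-qT) * N(d1) - K * exp(-rT) * N(d2)
N(d1) = 0.76096196; N(d2) = 0.70807666
C = 1.0400 * 1.00000000 * 0.76096196 - 0.9400 * 0.99950032 * 0.70807666 = 0.1261
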